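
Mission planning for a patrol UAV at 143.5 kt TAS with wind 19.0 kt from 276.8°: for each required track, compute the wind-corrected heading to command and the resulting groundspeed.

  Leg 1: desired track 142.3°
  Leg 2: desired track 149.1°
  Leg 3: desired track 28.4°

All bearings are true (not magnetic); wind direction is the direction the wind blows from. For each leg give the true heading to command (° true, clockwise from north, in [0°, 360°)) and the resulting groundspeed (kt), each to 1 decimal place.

Leg 1: heading=147.7°, groundspeed=156.2 kt
Leg 2: heading=155.1°, groundspeed=154.3 kt
Leg 3: heading=21.3°, groundspeed=149.4 kt

Leg 1: desired track 142.3°; wind correction +5.4° → command heading 147.7°, groundspeed 156.2 kt
Leg 2: desired track 149.1°; wind correction +6.0° → command heading 155.1°, groundspeed 154.3 kt
Leg 3: desired track 28.4°; wind correction -7.1° → command heading 21.3°, groundspeed 149.4 kt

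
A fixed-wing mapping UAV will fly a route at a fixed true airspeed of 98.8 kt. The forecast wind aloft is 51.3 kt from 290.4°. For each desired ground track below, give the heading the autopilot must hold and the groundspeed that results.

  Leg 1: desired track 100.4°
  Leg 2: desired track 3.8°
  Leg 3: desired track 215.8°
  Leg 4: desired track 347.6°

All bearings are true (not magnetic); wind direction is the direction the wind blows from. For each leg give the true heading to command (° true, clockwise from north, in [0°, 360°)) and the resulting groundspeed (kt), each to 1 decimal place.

Leg 1: heading=95.2°, groundspeed=148.9 kt
Leg 2: heading=334.0°, groundspeed=71.0 kt
Leg 3: heading=245.8°, groundspeed=71.9 kt
Leg 4: heading=321.7°, groundspeed=61.1 kt

Leg 1: desired track 100.4°; wind correction -5.2° → command heading 95.2°, groundspeed 148.9 kt
Leg 2: desired track 3.8°; wind correction -29.8° → command heading 334.0°, groundspeed 71.0 kt
Leg 3: desired track 215.8°; wind correction +30.0° → command heading 245.8°, groundspeed 71.9 kt
Leg 4: desired track 347.6°; wind correction -25.9° → command heading 321.7°, groundspeed 61.1 kt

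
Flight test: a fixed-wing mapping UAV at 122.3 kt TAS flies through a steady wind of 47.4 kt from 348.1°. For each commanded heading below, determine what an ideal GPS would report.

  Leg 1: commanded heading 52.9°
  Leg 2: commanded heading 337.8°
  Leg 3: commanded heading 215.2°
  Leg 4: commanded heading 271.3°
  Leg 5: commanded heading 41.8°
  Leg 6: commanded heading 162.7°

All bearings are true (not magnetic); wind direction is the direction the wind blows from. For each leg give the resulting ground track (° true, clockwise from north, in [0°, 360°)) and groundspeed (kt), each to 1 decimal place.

Leg 1: track=75.7°, groundspeed=110.8 kt
Leg 2: track=331.4°, groundspeed=76.1 kt
Leg 3: track=202.5°, groundspeed=158.4 kt
Leg 4: track=248.8°, groundspeed=120.7 kt
Leg 5: track=63.9°, groundspeed=101.7 kt
Leg 6: track=164.2°, groundspeed=169.5 kt

Leg 1: heading 52.9°; drift +22.8° → track 75.7°, groundspeed 110.8 kt
Leg 2: heading 337.8°; drift -6.4° → track 331.4°, groundspeed 76.1 kt
Leg 3: heading 215.2°; drift -12.7° → track 202.5°, groundspeed 158.4 kt
Leg 4: heading 271.3°; drift -22.5° → track 248.8°, groundspeed 120.7 kt
Leg 5: heading 41.8°; drift +22.1° → track 63.9°, groundspeed 101.7 kt
Leg 6: heading 162.7°; drift +1.5° → track 164.2°, groundspeed 169.5 kt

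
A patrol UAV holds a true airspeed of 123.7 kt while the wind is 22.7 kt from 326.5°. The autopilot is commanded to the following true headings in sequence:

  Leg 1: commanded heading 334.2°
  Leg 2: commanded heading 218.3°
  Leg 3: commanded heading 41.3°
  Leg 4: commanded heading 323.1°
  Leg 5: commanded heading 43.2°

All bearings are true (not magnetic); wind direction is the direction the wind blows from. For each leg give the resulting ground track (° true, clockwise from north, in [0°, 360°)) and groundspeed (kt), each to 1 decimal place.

Leg 1: track=335.9°, groundspeed=101.3 kt
Leg 2: track=208.9°, groundspeed=132.6 kt
Leg 3: track=51.8°, groundspeed=119.8 kt
Leg 4: track=322.3°, groundspeed=101.0 kt
Leg 5: track=53.8°, groundspeed=120.5 kt

Leg 1: heading 334.2°; drift +1.7° → track 335.9°, groundspeed 101.3 kt
Leg 2: heading 218.3°; drift -9.4° → track 208.9°, groundspeed 132.6 kt
Leg 3: heading 41.3°; drift +10.5° → track 51.8°, groundspeed 119.8 kt
Leg 4: heading 323.1°; drift -0.8° → track 322.3°, groundspeed 101.0 kt
Leg 5: heading 43.2°; drift +10.6° → track 53.8°, groundspeed 120.5 kt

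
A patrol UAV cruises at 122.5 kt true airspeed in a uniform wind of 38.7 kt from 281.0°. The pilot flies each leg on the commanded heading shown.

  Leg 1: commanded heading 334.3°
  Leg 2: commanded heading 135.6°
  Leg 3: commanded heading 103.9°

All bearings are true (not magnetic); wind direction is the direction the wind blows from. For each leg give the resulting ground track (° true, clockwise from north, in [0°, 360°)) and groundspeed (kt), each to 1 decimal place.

Leg 1: heading 334.3°; drift +17.3° → track 351.6°, groundspeed 104.1 kt
Leg 2: heading 135.6°; drift -8.1° → track 127.5°, groundspeed 155.9 kt
Leg 3: heading 103.9°; drift -0.7° → track 103.2°, groundspeed 161.2 kt

Leg 1: track=351.6°, groundspeed=104.1 kt
Leg 2: track=127.5°, groundspeed=155.9 kt
Leg 3: track=103.2°, groundspeed=161.2 kt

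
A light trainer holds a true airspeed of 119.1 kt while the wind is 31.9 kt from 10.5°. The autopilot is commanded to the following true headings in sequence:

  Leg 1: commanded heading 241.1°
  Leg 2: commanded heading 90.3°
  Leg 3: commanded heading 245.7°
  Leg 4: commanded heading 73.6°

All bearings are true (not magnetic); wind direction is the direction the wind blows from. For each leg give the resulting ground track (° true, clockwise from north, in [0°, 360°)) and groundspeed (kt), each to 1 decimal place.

Leg 1: track=231.1°, groundspeed=141.5 kt
Leg 2: track=105.8°, groundspeed=117.7 kt
Leg 3: track=234.9°, groundspeed=139.8 kt
Leg 4: track=88.8°, groundspeed=108.5 kt

Leg 1: heading 241.1°; drift -10.0° → track 231.1°, groundspeed 141.5 kt
Leg 2: heading 90.3°; drift +15.5° → track 105.8°, groundspeed 117.7 kt
Leg 3: heading 245.7°; drift -10.8° → track 234.9°, groundspeed 139.8 kt
Leg 4: heading 73.6°; drift +15.2° → track 88.8°, groundspeed 108.5 kt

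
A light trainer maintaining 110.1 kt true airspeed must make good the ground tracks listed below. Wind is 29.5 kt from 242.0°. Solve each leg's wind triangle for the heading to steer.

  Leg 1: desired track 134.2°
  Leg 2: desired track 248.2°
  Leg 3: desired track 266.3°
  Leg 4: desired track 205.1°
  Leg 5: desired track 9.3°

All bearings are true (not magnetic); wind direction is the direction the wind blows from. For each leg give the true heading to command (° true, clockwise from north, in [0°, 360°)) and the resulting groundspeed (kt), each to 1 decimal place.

Leg 1: heading=149.0°, groundspeed=115.5 kt
Leg 2: heading=246.5°, groundspeed=80.7 kt
Leg 3: heading=260.0°, groundspeed=82.5 kt
Leg 4: heading=214.4°, groundspeed=85.1 kt
Leg 5: heading=357.0°, groundspeed=125.4 kt

Leg 1: desired track 134.2°; wind correction +14.8° → command heading 149.0°, groundspeed 115.5 kt
Leg 2: desired track 248.2°; wind correction -1.7° → command heading 246.5°, groundspeed 80.7 kt
Leg 3: desired track 266.3°; wind correction -6.3° → command heading 260.0°, groundspeed 82.5 kt
Leg 4: desired track 205.1°; wind correction +9.3° → command heading 214.4°, groundspeed 85.1 kt
Leg 5: desired track 9.3°; wind correction -12.3° → command heading 357.0°, groundspeed 125.4 kt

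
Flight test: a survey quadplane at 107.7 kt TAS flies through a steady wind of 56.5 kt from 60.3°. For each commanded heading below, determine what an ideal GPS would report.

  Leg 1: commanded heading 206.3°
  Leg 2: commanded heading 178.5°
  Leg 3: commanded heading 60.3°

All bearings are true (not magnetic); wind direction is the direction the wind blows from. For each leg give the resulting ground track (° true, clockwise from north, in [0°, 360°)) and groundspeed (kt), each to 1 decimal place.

Leg 1: track=217.9°, groundspeed=157.7 kt
Leg 2: track=198.8°, groundspeed=143.3 kt
Leg 3: track=60.3°, groundspeed=51.2 kt

Leg 1: heading 206.3°; drift +11.6° → track 217.9°, groundspeed 157.7 kt
Leg 2: heading 178.5°; drift +20.3° → track 198.8°, groundspeed 143.3 kt
Leg 3: heading 60.3°; drift +0.0° → track 60.3°, groundspeed 51.2 kt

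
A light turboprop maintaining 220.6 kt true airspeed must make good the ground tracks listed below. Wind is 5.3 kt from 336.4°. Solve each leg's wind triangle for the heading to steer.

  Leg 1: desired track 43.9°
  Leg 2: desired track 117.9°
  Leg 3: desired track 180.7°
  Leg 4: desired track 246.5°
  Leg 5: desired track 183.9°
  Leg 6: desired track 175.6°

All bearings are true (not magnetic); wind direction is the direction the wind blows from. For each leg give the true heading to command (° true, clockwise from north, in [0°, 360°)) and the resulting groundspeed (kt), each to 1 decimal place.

Leg 1: desired track 43.9°; wind correction -1.3° → command heading 42.6°, groundspeed 218.5 kt
Leg 2: desired track 117.9°; wind correction -0.9° → command heading 117.0°, groundspeed 224.7 kt
Leg 3: desired track 180.7°; wind correction +0.6° → command heading 181.3°, groundspeed 225.4 kt
Leg 4: desired track 246.5°; wind correction +1.4° → command heading 247.9°, groundspeed 220.5 kt
Leg 5: desired track 183.9°; wind correction +0.6° → command heading 184.5°, groundspeed 225.3 kt
Leg 6: desired track 175.6°; wind correction +0.5° → command heading 176.1°, groundspeed 225.6 kt

Leg 1: heading=42.6°, groundspeed=218.5 kt
Leg 2: heading=117.0°, groundspeed=224.7 kt
Leg 3: heading=181.3°, groundspeed=225.4 kt
Leg 4: heading=247.9°, groundspeed=220.5 kt
Leg 5: heading=184.5°, groundspeed=225.3 kt
Leg 6: heading=176.1°, groundspeed=225.6 kt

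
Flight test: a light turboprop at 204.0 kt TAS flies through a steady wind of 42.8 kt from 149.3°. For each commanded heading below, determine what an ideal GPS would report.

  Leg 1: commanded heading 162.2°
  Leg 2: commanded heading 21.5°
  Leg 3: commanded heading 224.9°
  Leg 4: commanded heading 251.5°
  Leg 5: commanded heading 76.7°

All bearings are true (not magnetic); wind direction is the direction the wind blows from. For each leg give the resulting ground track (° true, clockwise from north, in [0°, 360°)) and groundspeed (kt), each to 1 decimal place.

Leg 1: track=165.6°, groundspeed=162.6 kt
Leg 2: track=13.1°, groundspeed=232.7 kt
Leg 3: track=237.0°, groundspeed=197.8 kt
Leg 4: track=262.6°, groundspeed=217.1 kt
Leg 5: track=64.6°, groundspeed=195.5 kt

Leg 1: heading 162.2°; drift +3.4° → track 165.6°, groundspeed 162.6 kt
Leg 2: heading 21.5°; drift -8.4° → track 13.1°, groundspeed 232.7 kt
Leg 3: heading 224.9°; drift +12.1° → track 237.0°, groundspeed 197.8 kt
Leg 4: heading 251.5°; drift +11.1° → track 262.6°, groundspeed 217.1 kt
Leg 5: heading 76.7°; drift -12.1° → track 64.6°, groundspeed 195.5 kt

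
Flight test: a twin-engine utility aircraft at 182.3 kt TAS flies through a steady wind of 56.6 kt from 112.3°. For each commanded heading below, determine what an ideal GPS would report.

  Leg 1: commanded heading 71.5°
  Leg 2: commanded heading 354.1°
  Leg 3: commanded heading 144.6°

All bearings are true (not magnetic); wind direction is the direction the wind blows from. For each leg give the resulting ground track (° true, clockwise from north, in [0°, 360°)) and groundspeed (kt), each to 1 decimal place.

Leg 1: heading 71.5°; drift -14.9° → track 56.6°, groundspeed 144.3 kt
Leg 2: heading 354.1°; drift -13.4° → track 340.7°, groundspeed 214.9 kt
Leg 3: heading 144.6°; drift +12.7° → track 157.3°, groundspeed 137.8 kt

Leg 1: track=56.6°, groundspeed=144.3 kt
Leg 2: track=340.7°, groundspeed=214.9 kt
Leg 3: track=157.3°, groundspeed=137.8 kt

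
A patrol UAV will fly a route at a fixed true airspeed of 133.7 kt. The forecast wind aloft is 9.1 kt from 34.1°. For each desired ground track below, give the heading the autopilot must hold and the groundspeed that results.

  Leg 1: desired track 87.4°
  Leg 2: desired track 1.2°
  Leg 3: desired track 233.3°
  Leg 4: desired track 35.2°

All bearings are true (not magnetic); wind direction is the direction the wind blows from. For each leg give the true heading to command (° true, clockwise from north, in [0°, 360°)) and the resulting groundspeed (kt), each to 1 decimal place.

Leg 1: heading=84.3°, groundspeed=128.1 kt
Leg 2: heading=3.3°, groundspeed=126.0 kt
Leg 3: heading=234.6°, groundspeed=142.3 kt
Leg 4: heading=35.1°, groundspeed=124.6 kt

Leg 1: desired track 87.4°; wind correction -3.1° → command heading 84.3°, groundspeed 128.1 kt
Leg 2: desired track 1.2°; wind correction +2.1° → command heading 3.3°, groundspeed 126.0 kt
Leg 3: desired track 233.3°; wind correction +1.3° → command heading 234.6°, groundspeed 142.3 kt
Leg 4: desired track 35.2°; wind correction -0.1° → command heading 35.1°, groundspeed 124.6 kt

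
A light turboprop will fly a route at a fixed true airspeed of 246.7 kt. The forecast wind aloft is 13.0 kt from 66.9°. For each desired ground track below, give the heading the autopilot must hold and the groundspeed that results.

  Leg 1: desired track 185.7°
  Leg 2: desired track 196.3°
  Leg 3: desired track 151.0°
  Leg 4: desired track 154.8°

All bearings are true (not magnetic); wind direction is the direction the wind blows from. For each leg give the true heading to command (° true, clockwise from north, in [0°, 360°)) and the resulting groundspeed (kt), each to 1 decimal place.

Leg 1: heading=183.1°, groundspeed=252.7 kt
Leg 2: heading=194.0°, groundspeed=254.7 kt
Leg 3: heading=148.0°, groundspeed=245.0 kt
Leg 4: heading=151.8°, groundspeed=245.9 kt

Leg 1: desired track 185.7°; wind correction -2.6° → command heading 183.1°, groundspeed 252.7 kt
Leg 2: desired track 196.3°; wind correction -2.3° → command heading 194.0°, groundspeed 254.7 kt
Leg 3: desired track 151.0°; wind correction -3.0° → command heading 148.0°, groundspeed 245.0 kt
Leg 4: desired track 154.8°; wind correction -3.0° → command heading 151.8°, groundspeed 245.9 kt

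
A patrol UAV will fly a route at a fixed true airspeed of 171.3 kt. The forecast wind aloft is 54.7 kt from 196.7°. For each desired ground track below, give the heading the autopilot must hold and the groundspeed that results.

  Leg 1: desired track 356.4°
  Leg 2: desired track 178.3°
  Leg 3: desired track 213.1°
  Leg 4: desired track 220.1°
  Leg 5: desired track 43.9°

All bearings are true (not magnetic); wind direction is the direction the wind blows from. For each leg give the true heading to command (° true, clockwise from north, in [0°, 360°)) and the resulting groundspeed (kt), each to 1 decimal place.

Leg 1: desired track 356.4°; wind correction -6.4° → command heading 350.0°, groundspeed 221.5 kt
Leg 2: desired track 178.3°; wind correction +5.8° → command heading 184.1°, groundspeed 118.5 kt
Leg 3: desired track 213.1°; wind correction -5.2° → command heading 207.9°, groundspeed 118.1 kt
Leg 4: desired track 220.1°; wind correction -7.3° → command heading 212.8°, groundspeed 119.7 kt
Leg 5: desired track 43.9°; wind correction +8.4° → command heading 52.3°, groundspeed 218.1 kt

Leg 1: heading=350.0°, groundspeed=221.5 kt
Leg 2: heading=184.1°, groundspeed=118.5 kt
Leg 3: heading=207.9°, groundspeed=118.1 kt
Leg 4: heading=212.8°, groundspeed=119.7 kt
Leg 5: heading=52.3°, groundspeed=218.1 kt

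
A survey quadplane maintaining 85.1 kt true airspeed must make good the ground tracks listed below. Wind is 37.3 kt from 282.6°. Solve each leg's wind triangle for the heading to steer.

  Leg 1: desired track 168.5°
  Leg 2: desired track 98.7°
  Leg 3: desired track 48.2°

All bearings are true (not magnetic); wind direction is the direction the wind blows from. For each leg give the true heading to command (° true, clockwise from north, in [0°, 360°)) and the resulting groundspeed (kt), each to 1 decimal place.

Leg 1: heading=192.1°, groundspeed=93.2 kt
Leg 2: heading=97.0°, groundspeed=122.3 kt
Leg 3: heading=27.3°, groundspeed=101.2 kt

Leg 1: desired track 168.5°; wind correction +23.6° → command heading 192.1°, groundspeed 93.2 kt
Leg 2: desired track 98.7°; wind correction -1.7° → command heading 97.0°, groundspeed 122.3 kt
Leg 3: desired track 48.2°; wind correction -20.9° → command heading 27.3°, groundspeed 101.2 kt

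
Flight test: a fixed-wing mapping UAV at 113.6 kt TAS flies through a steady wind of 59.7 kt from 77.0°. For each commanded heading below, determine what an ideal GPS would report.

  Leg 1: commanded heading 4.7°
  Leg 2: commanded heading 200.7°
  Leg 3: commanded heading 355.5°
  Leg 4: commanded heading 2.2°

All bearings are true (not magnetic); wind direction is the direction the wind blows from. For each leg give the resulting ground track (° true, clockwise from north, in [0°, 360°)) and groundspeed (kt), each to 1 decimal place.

Leg 1: track=333.9°, groundspeed=111.1 kt
Leg 2: track=219.4°, groundspeed=154.9 kt
Leg 3: track=326.1°, groundspeed=120.3 kt
Leg 4: track=331.7°, groundspeed=113.6 kt

Leg 1: heading 4.7°; drift -30.8° → track 333.9°, groundspeed 111.1 kt
Leg 2: heading 200.7°; drift +18.7° → track 219.4°, groundspeed 154.9 kt
Leg 3: heading 355.5°; drift -29.4° → track 326.1°, groundspeed 120.3 kt
Leg 4: heading 2.2°; drift -30.5° → track 331.7°, groundspeed 113.6 kt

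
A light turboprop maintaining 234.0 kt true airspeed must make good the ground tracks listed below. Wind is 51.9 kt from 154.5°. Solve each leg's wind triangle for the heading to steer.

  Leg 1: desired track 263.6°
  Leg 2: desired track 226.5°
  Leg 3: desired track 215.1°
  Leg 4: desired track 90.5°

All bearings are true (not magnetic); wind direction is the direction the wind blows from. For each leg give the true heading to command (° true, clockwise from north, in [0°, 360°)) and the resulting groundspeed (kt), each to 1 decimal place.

Leg 1: heading=251.5°, groundspeed=245.8 kt
Leg 2: heading=214.3°, groundspeed=212.7 kt
Leg 3: heading=204.0°, groundspeed=204.1 kt
Leg 4: heading=102.0°, groundspeed=206.6 kt

Leg 1: desired track 263.6°; wind correction -12.1° → command heading 251.5°, groundspeed 245.8 kt
Leg 2: desired track 226.5°; wind correction -12.2° → command heading 214.3°, groundspeed 212.7 kt
Leg 3: desired track 215.1°; wind correction -11.1° → command heading 204.0°, groundspeed 204.1 kt
Leg 4: desired track 90.5°; wind correction +11.5° → command heading 102.0°, groundspeed 206.6 kt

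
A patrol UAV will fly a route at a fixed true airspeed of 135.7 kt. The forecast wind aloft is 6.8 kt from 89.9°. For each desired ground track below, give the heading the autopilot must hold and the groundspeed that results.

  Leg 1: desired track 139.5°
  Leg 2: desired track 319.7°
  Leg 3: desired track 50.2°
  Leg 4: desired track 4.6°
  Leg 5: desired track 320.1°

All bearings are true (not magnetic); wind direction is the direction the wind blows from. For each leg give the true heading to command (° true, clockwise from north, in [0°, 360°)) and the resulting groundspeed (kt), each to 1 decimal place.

Leg 1: desired track 139.5°; wind correction -2.2° → command heading 137.3°, groundspeed 131.2 kt
Leg 2: desired track 319.7°; wind correction +2.2° → command heading 321.9°, groundspeed 140.0 kt
Leg 3: desired track 50.2°; wind correction +1.8° → command heading 52.0°, groundspeed 130.4 kt
Leg 4: desired track 4.6°; wind correction +2.9° → command heading 7.5°, groundspeed 135.0 kt
Leg 5: desired track 320.1°; wind correction +2.2° → command heading 322.3°, groundspeed 140.0 kt

Leg 1: heading=137.3°, groundspeed=131.2 kt
Leg 2: heading=321.9°, groundspeed=140.0 kt
Leg 3: heading=52.0°, groundspeed=130.4 kt
Leg 4: heading=7.5°, groundspeed=135.0 kt
Leg 5: heading=322.3°, groundspeed=140.0 kt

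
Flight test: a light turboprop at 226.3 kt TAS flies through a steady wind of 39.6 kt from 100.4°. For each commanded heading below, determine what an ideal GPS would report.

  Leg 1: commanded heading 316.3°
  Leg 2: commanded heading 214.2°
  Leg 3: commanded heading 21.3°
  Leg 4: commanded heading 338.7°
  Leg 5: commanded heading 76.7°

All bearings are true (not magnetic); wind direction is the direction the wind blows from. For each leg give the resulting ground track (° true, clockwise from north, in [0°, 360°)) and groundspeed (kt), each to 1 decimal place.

Leg 1: track=311.2°, groundspeed=259.4 kt
Leg 2: track=222.7°, groundspeed=245.0 kt
Leg 3: track=11.2°, groundspeed=222.2 kt
Leg 4: track=330.9°, groundspeed=249.4 kt
Leg 5: track=71.9°, groundspeed=190.7 kt

Leg 1: heading 316.3°; drift -5.1° → track 311.2°, groundspeed 259.4 kt
Leg 2: heading 214.2°; drift +8.5° → track 222.7°, groundspeed 245.0 kt
Leg 3: heading 21.3°; drift -10.1° → track 11.2°, groundspeed 222.2 kt
Leg 4: heading 338.7°; drift -7.8° → track 330.9°, groundspeed 249.4 kt
Leg 5: heading 76.7°; drift -4.8° → track 71.9°, groundspeed 190.7 kt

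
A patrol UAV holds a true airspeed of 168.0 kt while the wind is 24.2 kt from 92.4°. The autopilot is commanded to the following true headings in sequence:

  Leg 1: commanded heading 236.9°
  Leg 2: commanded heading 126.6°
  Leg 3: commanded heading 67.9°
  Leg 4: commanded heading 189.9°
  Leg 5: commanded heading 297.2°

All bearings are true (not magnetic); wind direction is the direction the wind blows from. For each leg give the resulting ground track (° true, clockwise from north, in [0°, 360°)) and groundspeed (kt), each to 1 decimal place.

Leg 1: track=241.2°, groundspeed=188.2 kt
Leg 2: track=131.9°, groundspeed=148.6 kt
Leg 3: track=64.0°, groundspeed=146.3 kt
Leg 4: track=197.9°, groundspeed=172.8 kt
Leg 5: track=294.1°, groundspeed=190.2 kt

Leg 1: heading 236.9°; drift +4.3° → track 241.2°, groundspeed 188.2 kt
Leg 2: heading 126.6°; drift +5.3° → track 131.9°, groundspeed 148.6 kt
Leg 3: heading 67.9°; drift -3.9° → track 64.0°, groundspeed 146.3 kt
Leg 4: heading 189.9°; drift +8.0° → track 197.9°, groundspeed 172.8 kt
Leg 5: heading 297.2°; drift -3.1° → track 294.1°, groundspeed 190.2 kt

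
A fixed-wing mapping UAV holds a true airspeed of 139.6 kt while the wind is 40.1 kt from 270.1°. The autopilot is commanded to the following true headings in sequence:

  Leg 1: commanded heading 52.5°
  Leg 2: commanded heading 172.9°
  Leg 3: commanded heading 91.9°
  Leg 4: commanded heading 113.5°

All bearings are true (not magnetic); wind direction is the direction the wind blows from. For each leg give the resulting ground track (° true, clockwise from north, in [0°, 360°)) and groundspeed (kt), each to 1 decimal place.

Leg 1: heading 52.5°; drift +8.1° → track 60.6°, groundspeed 173.1 kt
Leg 2: heading 172.9°; drift -15.4° → track 157.5°, groundspeed 150.0 kt
Leg 3: heading 91.9°; drift -0.4° → track 91.5°, groundspeed 179.7 kt
Leg 4: heading 113.5°; drift -5.2° → track 108.3°, groundspeed 177.1 kt

Leg 1: track=60.6°, groundspeed=173.1 kt
Leg 2: track=157.5°, groundspeed=150.0 kt
Leg 3: track=91.5°, groundspeed=179.7 kt
Leg 4: track=108.3°, groundspeed=177.1 kt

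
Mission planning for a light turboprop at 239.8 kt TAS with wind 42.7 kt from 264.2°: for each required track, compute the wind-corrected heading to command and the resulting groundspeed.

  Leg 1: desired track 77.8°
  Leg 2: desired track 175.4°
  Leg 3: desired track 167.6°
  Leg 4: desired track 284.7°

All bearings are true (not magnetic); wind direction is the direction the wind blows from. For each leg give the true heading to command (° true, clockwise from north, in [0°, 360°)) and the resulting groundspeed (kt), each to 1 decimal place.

Leg 1: desired track 77.8°; wind correction -1.1° → command heading 76.7°, groundspeed 282.2 kt
Leg 2: desired track 175.4°; wind correction +10.3° → command heading 185.7°, groundspeed 235.1 kt
Leg 3: desired track 167.6°; wind correction +10.2° → command heading 177.8°, groundspeed 240.9 kt
Leg 4: desired track 284.7°; wind correction -3.6° → command heading 281.1°, groundspeed 199.3 kt

Leg 1: heading=76.7°, groundspeed=282.2 kt
Leg 2: heading=185.7°, groundspeed=235.1 kt
Leg 3: heading=177.8°, groundspeed=240.9 kt
Leg 4: heading=281.1°, groundspeed=199.3 kt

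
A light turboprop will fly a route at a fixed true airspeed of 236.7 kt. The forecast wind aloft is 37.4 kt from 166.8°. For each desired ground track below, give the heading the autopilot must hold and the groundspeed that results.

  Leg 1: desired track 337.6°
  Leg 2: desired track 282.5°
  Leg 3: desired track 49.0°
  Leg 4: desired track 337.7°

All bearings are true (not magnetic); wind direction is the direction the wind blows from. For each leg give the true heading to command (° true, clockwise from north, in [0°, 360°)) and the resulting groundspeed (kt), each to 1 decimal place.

Leg 1: heading=336.2°, groundspeed=273.5 kt
Leg 2: heading=274.3°, groundspeed=250.5 kt
Leg 3: heading=57.0°, groundspeed=251.8 kt
Leg 4: heading=336.3°, groundspeed=273.6 kt

Leg 1: desired track 337.6°; wind correction -1.4° → command heading 336.2°, groundspeed 273.5 kt
Leg 2: desired track 282.5°; wind correction -8.2° → command heading 274.3°, groundspeed 250.5 kt
Leg 3: desired track 49.0°; wind correction +8.0° → command heading 57.0°, groundspeed 251.8 kt
Leg 4: desired track 337.7°; wind correction -1.4° → command heading 336.3°, groundspeed 273.6 kt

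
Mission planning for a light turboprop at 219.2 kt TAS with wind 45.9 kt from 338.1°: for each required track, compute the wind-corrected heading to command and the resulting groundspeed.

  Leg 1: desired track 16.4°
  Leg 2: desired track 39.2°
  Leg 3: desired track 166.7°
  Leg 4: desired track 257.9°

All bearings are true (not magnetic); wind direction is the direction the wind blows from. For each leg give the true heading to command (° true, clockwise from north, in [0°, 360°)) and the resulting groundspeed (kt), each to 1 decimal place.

Leg 1: heading=8.9°, groundspeed=181.3 kt
Leg 2: heading=28.6°, groundspeed=193.3 kt
Leg 3: heading=168.5°, groundspeed=264.5 kt
Leg 4: heading=269.8°, groundspeed=206.7 kt

Leg 1: desired track 16.4°; wind correction -7.5° → command heading 8.9°, groundspeed 181.3 kt
Leg 2: desired track 39.2°; wind correction -10.6° → command heading 28.6°, groundspeed 193.3 kt
Leg 3: desired track 166.7°; wind correction +1.8° → command heading 168.5°, groundspeed 264.5 kt
Leg 4: desired track 257.9°; wind correction +11.9° → command heading 269.8°, groundspeed 206.7 kt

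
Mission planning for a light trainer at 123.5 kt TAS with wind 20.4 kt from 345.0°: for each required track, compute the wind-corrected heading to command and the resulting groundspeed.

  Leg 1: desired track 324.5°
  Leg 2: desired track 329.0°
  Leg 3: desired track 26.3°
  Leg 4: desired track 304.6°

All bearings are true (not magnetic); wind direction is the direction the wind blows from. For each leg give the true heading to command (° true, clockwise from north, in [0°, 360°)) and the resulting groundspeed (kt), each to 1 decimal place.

Leg 1: desired track 324.5°; wind correction +3.3° → command heading 327.8°, groundspeed 104.2 kt
Leg 2: desired track 329.0°; wind correction +2.6° → command heading 331.6°, groundspeed 103.8 kt
Leg 3: desired track 26.3°; wind correction -6.3° → command heading 20.0°, groundspeed 107.4 kt
Leg 4: desired track 304.6°; wind correction +6.1° → command heading 310.7°, groundspeed 107.3 kt

Leg 1: heading=327.8°, groundspeed=104.2 kt
Leg 2: heading=331.6°, groundspeed=103.8 kt
Leg 3: heading=20.0°, groundspeed=107.4 kt
Leg 4: heading=310.7°, groundspeed=107.3 kt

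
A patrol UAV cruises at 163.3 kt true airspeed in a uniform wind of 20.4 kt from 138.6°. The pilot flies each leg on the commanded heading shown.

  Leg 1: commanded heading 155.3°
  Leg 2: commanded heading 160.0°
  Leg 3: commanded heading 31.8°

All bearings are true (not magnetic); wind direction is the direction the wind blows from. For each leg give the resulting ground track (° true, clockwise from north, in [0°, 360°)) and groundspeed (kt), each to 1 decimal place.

Leg 1: heading 155.3°; drift +2.3° → track 157.6°, groundspeed 143.9 kt
Leg 2: heading 160.0°; drift +3.0° → track 163.0°, groundspeed 144.5 kt
Leg 3: heading 31.8°; drift -6.6° → track 25.2°, groundspeed 170.3 kt

Leg 1: track=157.6°, groundspeed=143.9 kt
Leg 2: track=163.0°, groundspeed=144.5 kt
Leg 3: track=25.2°, groundspeed=170.3 kt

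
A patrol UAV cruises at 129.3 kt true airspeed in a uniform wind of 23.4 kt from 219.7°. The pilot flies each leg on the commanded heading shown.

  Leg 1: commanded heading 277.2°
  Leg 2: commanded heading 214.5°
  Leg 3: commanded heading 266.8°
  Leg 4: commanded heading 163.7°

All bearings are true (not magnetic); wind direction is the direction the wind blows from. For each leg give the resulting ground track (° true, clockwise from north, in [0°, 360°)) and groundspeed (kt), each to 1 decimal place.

Leg 1: heading 277.2°; drift +9.6° → track 286.8°, groundspeed 118.4 kt
Leg 2: heading 214.5°; drift -1.1° → track 213.4°, groundspeed 106.0 kt
Leg 3: heading 266.8°; drift +8.6° → track 275.4°, groundspeed 114.7 kt
Leg 4: heading 163.7°; drift -9.5° → track 154.2°, groundspeed 117.8 kt

Leg 1: track=286.8°, groundspeed=118.4 kt
Leg 2: track=213.4°, groundspeed=106.0 kt
Leg 3: track=275.4°, groundspeed=114.7 kt
Leg 4: track=154.2°, groundspeed=117.8 kt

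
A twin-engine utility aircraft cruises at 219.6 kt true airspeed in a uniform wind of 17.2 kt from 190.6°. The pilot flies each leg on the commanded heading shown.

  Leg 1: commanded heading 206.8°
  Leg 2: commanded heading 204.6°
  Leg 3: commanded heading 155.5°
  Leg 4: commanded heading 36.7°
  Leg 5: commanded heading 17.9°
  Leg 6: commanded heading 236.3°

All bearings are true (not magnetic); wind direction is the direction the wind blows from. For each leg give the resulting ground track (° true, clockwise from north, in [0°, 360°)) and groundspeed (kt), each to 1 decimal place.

Leg 1: track=208.2°, groundspeed=203.1 kt
Leg 2: track=205.8°, groundspeed=203.0 kt
Leg 3: track=152.7°, groundspeed=205.8 kt
Leg 4: track=34.9°, groundspeed=235.2 kt
Leg 5: track=17.4°, groundspeed=236.7 kt
Leg 6: track=239.7°, groundspeed=208.0 kt

Leg 1: heading 206.8°; drift +1.4° → track 208.2°, groundspeed 203.1 kt
Leg 2: heading 204.6°; drift +1.2° → track 205.8°, groundspeed 203.0 kt
Leg 3: heading 155.5°; drift -2.8° → track 152.7°, groundspeed 205.8 kt
Leg 4: heading 36.7°; drift -1.8° → track 34.9°, groundspeed 235.2 kt
Leg 5: heading 17.9°; drift -0.5° → track 17.4°, groundspeed 236.7 kt
Leg 6: heading 236.3°; drift +3.4° → track 239.7°, groundspeed 208.0 kt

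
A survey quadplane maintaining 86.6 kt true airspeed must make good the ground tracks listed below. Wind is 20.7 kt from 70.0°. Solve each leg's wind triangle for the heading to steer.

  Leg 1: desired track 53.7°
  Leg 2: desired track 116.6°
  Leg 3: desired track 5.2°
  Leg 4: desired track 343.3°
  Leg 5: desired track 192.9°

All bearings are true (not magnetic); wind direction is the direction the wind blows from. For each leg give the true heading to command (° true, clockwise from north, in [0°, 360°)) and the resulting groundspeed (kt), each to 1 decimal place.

Leg 1: desired track 53.7°; wind correction +3.8° → command heading 57.5°, groundspeed 66.5 kt
Leg 2: desired track 116.6°; wind correction -10.0° → command heading 106.6°, groundspeed 71.1 kt
Leg 3: desired track 5.2°; wind correction +12.5° → command heading 17.7°, groundspeed 75.7 kt
Leg 4: desired track 343.3°; wind correction +13.8° → command heading 357.1°, groundspeed 82.9 kt
Leg 5: desired track 192.9°; wind correction -11.6° → command heading 181.3°, groundspeed 96.1 kt

Leg 1: heading=57.5°, groundspeed=66.5 kt
Leg 2: heading=106.6°, groundspeed=71.1 kt
Leg 3: heading=17.7°, groundspeed=75.7 kt
Leg 4: heading=357.1°, groundspeed=82.9 kt
Leg 5: heading=181.3°, groundspeed=96.1 kt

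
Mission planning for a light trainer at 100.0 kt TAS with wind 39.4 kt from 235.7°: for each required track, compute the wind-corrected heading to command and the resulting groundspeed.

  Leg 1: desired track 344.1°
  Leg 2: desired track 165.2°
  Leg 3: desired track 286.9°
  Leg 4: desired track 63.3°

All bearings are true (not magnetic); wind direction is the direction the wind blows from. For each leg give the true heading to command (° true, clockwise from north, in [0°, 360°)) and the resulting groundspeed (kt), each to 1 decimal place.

Leg 1: desired track 344.1°; wind correction -22.0° → command heading 322.1°, groundspeed 105.2 kt
Leg 2: desired track 165.2°; wind correction +21.8° → command heading 187.0°, groundspeed 79.7 kt
Leg 3: desired track 286.9°; wind correction -17.9° → command heading 269.0°, groundspeed 70.5 kt
Leg 4: desired track 63.3°; wind correction +3.0° → command heading 66.3°, groundspeed 138.9 kt

Leg 1: heading=322.1°, groundspeed=105.2 kt
Leg 2: heading=187.0°, groundspeed=79.7 kt
Leg 3: heading=269.0°, groundspeed=70.5 kt
Leg 4: heading=66.3°, groundspeed=138.9 kt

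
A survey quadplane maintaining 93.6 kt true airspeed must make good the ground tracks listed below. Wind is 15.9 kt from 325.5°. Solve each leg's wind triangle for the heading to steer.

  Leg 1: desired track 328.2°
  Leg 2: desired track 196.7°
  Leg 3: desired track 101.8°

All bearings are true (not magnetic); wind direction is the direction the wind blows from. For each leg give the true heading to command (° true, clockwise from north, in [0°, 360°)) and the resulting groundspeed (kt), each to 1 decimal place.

Leg 1: desired track 328.2°; wind correction -0.5° → command heading 327.7°, groundspeed 77.7 kt
Leg 2: desired track 196.7°; wind correction +7.6° → command heading 204.3°, groundspeed 102.7 kt
Leg 3: desired track 101.8°; wind correction -6.7° → command heading 95.1°, groundspeed 104.4 kt

Leg 1: heading=327.7°, groundspeed=77.7 kt
Leg 2: heading=204.3°, groundspeed=102.7 kt
Leg 3: heading=95.1°, groundspeed=104.4 kt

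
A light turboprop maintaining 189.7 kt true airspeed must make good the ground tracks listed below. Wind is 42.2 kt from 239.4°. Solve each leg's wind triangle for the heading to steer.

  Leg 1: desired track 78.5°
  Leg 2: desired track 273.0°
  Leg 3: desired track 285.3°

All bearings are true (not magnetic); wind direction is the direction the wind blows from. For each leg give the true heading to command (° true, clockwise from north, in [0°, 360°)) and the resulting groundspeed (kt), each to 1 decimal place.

Leg 1: heading=82.7°, groundspeed=229.1 kt
Leg 2: heading=265.9°, groundspeed=153.1 kt
Leg 3: heading=276.1°, groundspeed=157.9 kt

Leg 1: desired track 78.5°; wind correction +4.2° → command heading 82.7°, groundspeed 229.1 kt
Leg 2: desired track 273.0°; wind correction -7.1° → command heading 265.9°, groundspeed 153.1 kt
Leg 3: desired track 285.3°; wind correction -9.2° → command heading 276.1°, groundspeed 157.9 kt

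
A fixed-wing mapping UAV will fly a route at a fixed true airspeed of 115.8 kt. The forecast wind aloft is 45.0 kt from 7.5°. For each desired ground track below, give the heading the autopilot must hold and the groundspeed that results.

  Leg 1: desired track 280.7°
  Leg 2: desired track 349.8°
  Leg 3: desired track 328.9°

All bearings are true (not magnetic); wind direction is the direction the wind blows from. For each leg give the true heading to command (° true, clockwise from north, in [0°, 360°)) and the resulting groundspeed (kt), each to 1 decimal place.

Leg 1: heading=303.5°, groundspeed=104.2 kt
Leg 2: heading=356.6°, groundspeed=72.1 kt
Leg 3: heading=342.9°, groundspeed=77.2 kt

Leg 1: desired track 280.7°; wind correction +22.8° → command heading 303.5°, groundspeed 104.2 kt
Leg 2: desired track 349.8°; wind correction +6.8° → command heading 356.6°, groundspeed 72.1 kt
Leg 3: desired track 328.9°; wind correction +14.0° → command heading 342.9°, groundspeed 77.2 kt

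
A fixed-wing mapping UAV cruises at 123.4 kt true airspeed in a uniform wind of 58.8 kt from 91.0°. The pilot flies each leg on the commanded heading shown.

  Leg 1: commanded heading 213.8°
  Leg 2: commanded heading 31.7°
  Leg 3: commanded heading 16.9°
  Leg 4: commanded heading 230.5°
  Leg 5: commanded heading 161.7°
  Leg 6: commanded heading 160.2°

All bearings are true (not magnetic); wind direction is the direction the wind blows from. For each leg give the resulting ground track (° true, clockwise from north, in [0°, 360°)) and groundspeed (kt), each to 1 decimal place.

Leg 1: heading 213.8°; drift +17.7° → track 231.5°, groundspeed 162.9 kt
Leg 2: heading 31.7°; drift -28.4° → track 3.3°, groundspeed 106.2 kt
Leg 3: heading 16.9°; drift -27.8° → track 349.1°, groundspeed 121.3 kt
Leg 4: heading 230.5°; drift +12.8° → track 243.3°, groundspeed 172.4 kt
Leg 5: heading 161.7°; drift +28.1° → track 189.8°, groundspeed 117.9 kt
Leg 6: heading 160.2°; drift +28.2° → track 188.4°, groundspeed 116.3 kt

Leg 1: track=231.5°, groundspeed=162.9 kt
Leg 2: track=3.3°, groundspeed=106.2 kt
Leg 3: track=349.1°, groundspeed=121.3 kt
Leg 4: track=243.3°, groundspeed=172.4 kt
Leg 5: track=189.8°, groundspeed=117.9 kt
Leg 6: track=188.4°, groundspeed=116.3 kt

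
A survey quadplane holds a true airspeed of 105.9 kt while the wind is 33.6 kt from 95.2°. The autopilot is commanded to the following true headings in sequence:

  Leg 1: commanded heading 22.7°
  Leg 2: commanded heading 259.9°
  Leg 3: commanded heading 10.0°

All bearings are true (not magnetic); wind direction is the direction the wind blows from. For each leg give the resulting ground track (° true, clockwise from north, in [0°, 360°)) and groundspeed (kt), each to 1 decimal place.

Leg 1: track=4.2°, groundspeed=101.0 kt
Leg 2: track=263.6°, groundspeed=138.6 kt
Leg 3: track=352.0°, groundspeed=108.4 kt

Leg 1: heading 22.7°; drift -18.5° → track 4.2°, groundspeed 101.0 kt
Leg 2: heading 259.9°; drift +3.7° → track 263.6°, groundspeed 138.6 kt
Leg 3: heading 10.0°; drift -18.0° → track 352.0°, groundspeed 108.4 kt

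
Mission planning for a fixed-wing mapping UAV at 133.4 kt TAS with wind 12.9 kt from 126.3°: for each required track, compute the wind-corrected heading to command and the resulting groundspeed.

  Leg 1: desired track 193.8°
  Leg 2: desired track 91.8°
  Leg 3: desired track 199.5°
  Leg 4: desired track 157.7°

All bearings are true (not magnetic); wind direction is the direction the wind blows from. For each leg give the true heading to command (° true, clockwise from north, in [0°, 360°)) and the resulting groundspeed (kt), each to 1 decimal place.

Leg 1: desired track 193.8°; wind correction -5.1° → command heading 188.7°, groundspeed 127.9 kt
Leg 2: desired track 91.8°; wind correction +3.1° → command heading 94.9°, groundspeed 122.6 kt
Leg 3: desired track 199.5°; wind correction -5.3° → command heading 194.2°, groundspeed 129.1 kt
Leg 4: desired track 157.7°; wind correction -2.9° → command heading 154.8°, groundspeed 122.2 kt

Leg 1: heading=188.7°, groundspeed=127.9 kt
Leg 2: heading=94.9°, groundspeed=122.6 kt
Leg 3: heading=194.2°, groundspeed=129.1 kt
Leg 4: heading=154.8°, groundspeed=122.2 kt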